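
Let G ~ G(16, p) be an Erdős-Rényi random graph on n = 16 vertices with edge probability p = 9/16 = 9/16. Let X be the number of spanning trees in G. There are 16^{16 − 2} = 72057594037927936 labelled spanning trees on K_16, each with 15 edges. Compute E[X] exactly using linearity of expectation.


K_16 has 16^{16 − 2} = 72057594037927936 labelled spanning trees.
For each such spanning tree H, let X_H = 1 if all 15 edges of H are present in G. Then P[X_H = 1] = p^{15} = (9/16)^{15} = 205891132094649/1152921504606846976.
By linearity: E[X] = Σ_H E[X_H] = 72057594037927936 · p^{15} = 72057594037927936 · 205891132094649/1152921504606846976 = 205891132094649/16.
Numerically: E[X] ≈ 1.2868e+13.

E[X] = 72057594037927936 · (9/16)^{15} = 205891132094649/16 ≈ 1.2868e+13.


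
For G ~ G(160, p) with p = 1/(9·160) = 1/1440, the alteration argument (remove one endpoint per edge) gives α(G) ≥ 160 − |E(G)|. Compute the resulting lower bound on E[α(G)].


E[|E(G)|] = C(160, 2)·p = 12720 · (1/1440) = 53/6.
E[α(G)] ≥ n − E[|E(G)|] = 160 − 53/6 = 907/6.
Numerically: ≈ 151.16667.
(This is only a lower bound; the true E[α(G)] may be larger.)

E[α(G)] ≥ 907/6 ≈ 151.16667.


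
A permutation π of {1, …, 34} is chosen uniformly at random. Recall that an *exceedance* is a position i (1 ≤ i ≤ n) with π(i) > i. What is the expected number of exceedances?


Write X = Σ_{i=1}^{34} X_i, where X_i = 1_{π(i) > i}.
For each fixed i, π(i) is uniform over {1, …, 34} (marginal of a uniform permutation), so P[π(i) > i] = (n − i)/n. Summing: Σ_{i=1}^{34} (n − i)/n = (0 + 1 + … + 33)/34 = 34(34 − 1)/(2·34) = (34 − 1)/2.
Hence E[X] = Σ_{i=1}^{34} (34 − i)/34 = 33/2 ≈ 16.50000.

E[X] = 33/2 = 16.50000.


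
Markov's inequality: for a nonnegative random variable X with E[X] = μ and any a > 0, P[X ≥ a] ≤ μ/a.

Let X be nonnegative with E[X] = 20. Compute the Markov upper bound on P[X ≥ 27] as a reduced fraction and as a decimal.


μ = E[X] = 20, a = 27.
Markov: P[X ≥ 27] ≤ μ/a = (20)/27 = 20/27.
Numerically: ≈ 0.740741.
(Since a = 27 > μ = 20.000000, the bound 20/27 is < 1 and informative.)

P[X ≥ 27] ≤ 20/27 ≈ 0.740741.


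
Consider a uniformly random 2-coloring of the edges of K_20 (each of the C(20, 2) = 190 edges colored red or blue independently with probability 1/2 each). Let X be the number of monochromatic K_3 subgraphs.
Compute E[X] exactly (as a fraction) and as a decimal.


Let X = Σ_S X_S over the C(20, 3) = 1140 subsets S of size 3, where X_S = 1 if the K_3 on S is monochromatic.
For a fixed S, the K_3 on S has C(3, 2) = 3 edges. P[all 3 edges red] = (1/2)^3, and likewise for blue, so P[monochromatic] = 2·(1/2)^3 = 2^{1 − 3} = 1/4.
By linearity of expectation: E[X] = C(20, 3) · 2^{1 − 3} = 1140 · 1/4 = 285.
Numerically: E[X] ≈ 285.00000.

E[X] = C(20,3)·2^(1−C(3,2)) = 285 ≈ 285.00000.


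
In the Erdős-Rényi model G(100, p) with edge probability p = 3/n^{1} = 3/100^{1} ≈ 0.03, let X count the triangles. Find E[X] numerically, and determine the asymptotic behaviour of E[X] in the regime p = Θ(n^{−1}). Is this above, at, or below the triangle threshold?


Number of potential triangles: C(100, 3) = 161700.
Each occurs with probability p³ ≈ (0.03)³ ≈ 2.70000000e-05.
By linearity: E[X] = C(100, 3)·p³ ≈ 161700 · 2.70000000e-05 ≈ 4.365900.
Here α = 1, so p = 3/n is exactly at the triangle threshold p ~ 1/n. Asymptotically E[X] → c³/6 = 3³/6 = 9/2 ≈ 4.500000, a bounded constant. In this regime the triangle count is asymptotically Poisson(c³/6).

E[X] ≈ 4.365900; in regime p = Θ(1/n^{1}) E[X] stays bounded (at the triangle threshold p ~ 1/n).


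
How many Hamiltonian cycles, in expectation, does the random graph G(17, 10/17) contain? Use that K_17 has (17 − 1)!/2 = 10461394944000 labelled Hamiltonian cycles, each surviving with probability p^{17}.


K_17 has (17 − 1)!/2 = 10461394944000 labelled Hamiltonian cycles.
For each such Hamiltonian cycle H, let X_H = 1 if all 17 edges of H are present in G. Then P[X_H = 1] = p^{17} = (10/17)^{17} = 100000000000000000/827240261886336764177.
By linearity of expectation: E[X] = Σ_H E[X_H] = 10461394944000 · p^{17} = 10461394944000 · 100000000000000000/827240261886336764177 = 1046139494400000000000000000000/827240261886336764177.
Numerically: E[X] ≈ 1.26461e+09.

E[X] = 10461394944000 · (10/17)^{17} = 1046139494400000000000000000000/827240261886336764177 ≈ 1.26461e+09.


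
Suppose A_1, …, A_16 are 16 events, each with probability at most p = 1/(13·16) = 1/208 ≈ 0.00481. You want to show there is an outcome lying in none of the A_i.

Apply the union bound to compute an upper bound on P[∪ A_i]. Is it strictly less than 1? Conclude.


Union bound: P[∪_{i=1}^{16} A_i] ≤ Σ_i P[A_i] ≤ 16·p = 16·(1/208) = 1/13.
Numerically: 1/13 ≈ 0.07692.
Is 1/13 < 1? YES.
Since P[∪ A_i] ≤ 1/13 < 1, the complement has P[∩ A_i^c] ≥ 1 − 1/13 = 12/13 > 0, so some outcome avoids every A_i.

16·p = 1/13 ≈ 0.07692; existence CERTIFIED by the union bound.


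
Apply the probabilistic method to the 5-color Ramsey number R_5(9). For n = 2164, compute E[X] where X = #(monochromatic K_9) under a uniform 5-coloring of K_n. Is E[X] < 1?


E[X] = C(2164, 9) · 5^{1 − 36} = 2820446946663120530187432 · 5^{−35} = 2820446946663120530187432/2910383045673370361328125.
As a reduced fraction: E[X] = 2820446946663120530187432/2910383045673370361328125 ≈ 0.969.
Is E[X] < 1? YES.
Since E[X] < 1, there exists a 5-coloring of K_{2164} with no monochromatic K_9; hence R_5(9) > 2164.

E[X] = 2820446946663120530187432/2910383045673370361328125 ≈ 0.969; E[X] < 1, so R_5(9) > 2164.


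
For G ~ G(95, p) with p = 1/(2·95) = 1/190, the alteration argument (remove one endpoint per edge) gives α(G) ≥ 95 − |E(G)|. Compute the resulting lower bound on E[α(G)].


E[|E(G)|] = C(95, 2)·p = 4465 · (1/190) = 47/2.
E[α(G)] ≥ n − E[|E(G)|] = 95 − 47/2 = 143/2.
Numerically: ≈ 71.50000.
(This is only a lower bound; the true E[α(G)] may be larger.)

E[α(G)] ≥ 143/2 ≈ 71.50000.


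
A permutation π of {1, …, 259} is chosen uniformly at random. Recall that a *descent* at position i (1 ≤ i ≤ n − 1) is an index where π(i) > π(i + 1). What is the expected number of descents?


Write X = Σ X_I over i = 1, …, 258, with X_I the indicator of one descent.
There are 258 indicators.
For each fixed i, the pair (π(i), π(i+1)) is a uniformly random ordered pair of distinct values from {1, …, 259}; by symmetry P[π(i) > π(i+1)] = 1/2.
By linearity: E[X] = 258 · (1/2) = (259 − 1) · (1/2) = 129 ≈ 129.00000.

E[X] = 129 = 129.00000.


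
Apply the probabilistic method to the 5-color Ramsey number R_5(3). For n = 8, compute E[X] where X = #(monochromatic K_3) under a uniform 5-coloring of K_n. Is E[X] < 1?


E[X] = C(8, 3) · 5^{1 − 3} = 56 · 5^{−2} = 56/25.
As a reduced fraction: E[X] = 56/25 ≈ 2.2400000.
Is E[X] < 1? NO.
Since E[X] ≥ 1, the first-moment bound is inconclusive at n = 8; it does NOT by itself certify R_5(3) > 8.

E[X] = 56/25 ≈ 2.2400000; E[X] ≥ 1; first-moment method inconclusive here.


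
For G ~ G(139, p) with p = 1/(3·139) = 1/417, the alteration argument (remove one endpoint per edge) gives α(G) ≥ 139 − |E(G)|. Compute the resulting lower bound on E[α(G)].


E[|E(G)|] = C(139, 2)·p = 9591 · (1/417) = 23.
E[α(G)] ≥ n − E[|E(G)|] = 139 − 23 = 116.
Numerically: ≈ 116.00000.
(This is only a lower bound; the true E[α(G)] may be larger.)

E[α(G)] ≥ 116 ≈ 116.00000.


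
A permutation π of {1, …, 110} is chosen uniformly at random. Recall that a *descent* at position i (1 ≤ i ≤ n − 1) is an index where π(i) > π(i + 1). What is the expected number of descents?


Write X = Σ X_I over i = 1, …, 109, with X_I the indicator of one descent.
There are 109 indicators.
For each fixed i, the pair (π(i), π(i+1)) is a uniformly random ordered pair of distinct values from {1, …, 110}; by symmetry P[π(i) > π(i+1)] = 1/2.
By linearity: E[X] = 109 · (1/2) = (110 − 1) · (1/2) = 109/2 ≈ 54.500000.

E[X] = 109/2 = 54.500000.


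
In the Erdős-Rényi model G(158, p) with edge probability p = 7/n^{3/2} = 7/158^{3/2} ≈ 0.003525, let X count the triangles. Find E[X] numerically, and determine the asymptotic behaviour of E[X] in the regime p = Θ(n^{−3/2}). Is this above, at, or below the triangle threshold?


Number of potential triangles: C(158, 3) = 644956.
Each occurs with probability p³ ≈ (0.003525)³ ≈ 4.378620e-08.
By linearity: E[X] = C(158, 3)·p³ ≈ 644956 · 4.378620e-08 ≈ 0.0282.
Since α = 3/2 > 1, p = c/n^{3/2} = o(1/n) is below the triangle threshold p ~ 1/n. Asymptotically E[X] ~ (c³/6)·n^{3(1−α)} = (7³/6)·n^{-1.5} → 0, so by Markov's inequality G has no triangles w.h.p.

E[X] ≈ 0.0282; in regime p = Θ(1/n^{3/2}) E[X] tends to 0 (below the triangle threshold p ~ 1/n).


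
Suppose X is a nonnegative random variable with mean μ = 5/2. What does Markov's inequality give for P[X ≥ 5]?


μ = E[X] = 5/2, a = 5.
Markov: P[X ≥ 5] ≤ μ/a = (5/2)/5 = 1/2.
Numerically: ≈ 0.500000.
(Since a = 5 > μ = 2.500000, the bound 1/2 is < 1 and informative.)

P[X ≥ 5] ≤ 1/2 ≈ 0.500000.


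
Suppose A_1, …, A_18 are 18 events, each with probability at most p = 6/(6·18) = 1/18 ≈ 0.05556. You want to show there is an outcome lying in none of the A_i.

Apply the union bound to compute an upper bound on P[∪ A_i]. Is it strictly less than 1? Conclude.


Union bound: P[∪_{i=1}^{18} A_i] ≤ Σ_i P[A_i] ≤ 18·p = 18·(1/18) = 1.
Numerically: 1 ≈ 1.00000.
Is 1 < 1? NO.
Since the bound 1 is ≥ 1, the union bound is uninformative here; it does NOT by itself certify existence.

18·p = 1 ≈ 1.00000; existence NOT certified by the union bound.


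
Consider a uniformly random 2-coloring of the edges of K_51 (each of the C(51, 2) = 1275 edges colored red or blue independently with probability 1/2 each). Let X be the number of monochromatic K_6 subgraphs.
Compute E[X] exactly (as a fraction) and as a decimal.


Let X = Σ_S X_S over the C(51, 6) = 18009460 subsets S of size 6, where X_S = 1 if the K_6 on S is monochromatic.
For a fixed S, the K_6 on S has C(6, 2) = 15 edges. P[all 15 edges red] = (1/2)^15, and likewise for blue, so P[monochromatic] = 2·(1/2)^15 = 2^{1 − 15} = 1/16384.
By linearity of expectation: E[X] = C(51, 6) · 2^{1 − 15} = 18009460 · 1/16384 = 4502365/4096.
Numerically: E[X] ≈ 1099.210.

E[X] = C(51,6)·2^(1−C(6,2)) = 4502365/4096 ≈ 1099.210.


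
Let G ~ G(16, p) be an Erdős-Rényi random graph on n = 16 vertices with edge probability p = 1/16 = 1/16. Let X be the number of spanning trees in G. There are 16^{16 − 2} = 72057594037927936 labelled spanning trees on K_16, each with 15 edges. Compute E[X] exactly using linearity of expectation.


K_16 has 16^{16 − 2} = 72057594037927936 labelled spanning trees.
For each such spanning tree H, let X_H = 1 if all 15 edges of H are present in G. Then P[X_H = 1] = p^{15} = (1/16)^{15} = 1/1152921504606846976.
By linearity: E[X] = Σ_H E[X_H] = 72057594037927936 · p^{15} = 72057594037927936 · 1/1152921504606846976 = 1/16.
Numerically: E[X] ≈ 0.0625.

E[X] = 72057594037927936 · (1/16)^{15} = 1/16 ≈ 0.0625.


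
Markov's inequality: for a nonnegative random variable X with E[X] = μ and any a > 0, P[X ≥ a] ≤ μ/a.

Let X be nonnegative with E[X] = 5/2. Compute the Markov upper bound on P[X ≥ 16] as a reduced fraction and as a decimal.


μ = E[X] = 5/2, a = 16.
Markov: P[X ≥ 16] ≤ μ/a = (5/2)/16 = 5/32.
Numerically: ≈ 0.156.
(Since a = 16 > μ = 2.500, the bound 5/32 is < 1 and informative.)

P[X ≥ 16] ≤ 5/32 ≈ 0.156.


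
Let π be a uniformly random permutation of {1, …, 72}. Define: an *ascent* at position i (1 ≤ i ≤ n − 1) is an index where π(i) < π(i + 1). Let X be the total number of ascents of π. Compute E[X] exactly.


Write X = Σ X_I over i = 1, …, 71, with X_I the indicator of one ascent.
There are 71 indicators.
For each fixed i, the pair (π(i), π(i+1)) is a uniformly random ordered pair of distinct values from {1, …, 72}; by symmetry P[π(i) < π(i+1)] = 1/2.
By linearity: E[X] = 71 · (1/2) = (72 − 1) · (1/2) = 71/2 ≈ 35.500000.

E[X] = 71/2 = 35.500000.


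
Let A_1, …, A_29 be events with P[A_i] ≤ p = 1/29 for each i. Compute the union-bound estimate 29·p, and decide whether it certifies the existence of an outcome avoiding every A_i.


Union bound: P[∪_{i=1}^{29} A_i] ≤ Σ_i P[A_i] ≤ 29·p = 29·(1/29) = 1.
Numerically: 1 ≈ 1.000000.
Is 1 < 1? NO.
Since the bound 1 is ≥ 1, the union bound is uninformative here; it does NOT by itself certify existence.

29·p = 1 ≈ 1.000000; existence NOT certified by the union bound.


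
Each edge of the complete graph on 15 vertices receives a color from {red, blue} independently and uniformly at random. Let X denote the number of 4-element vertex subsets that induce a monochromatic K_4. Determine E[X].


Let X = Σ_S X_S over the C(15, 4) = 1365 subsets S of size 4, where X_S = 1 if the K_4 on S is monochromatic.
For a fixed S, the K_4 on S has C(4, 2) = 6 edges. P[all 6 edges red] = (1/2)^6, and likewise for blue, so P[monochromatic] = 2·(1/2)^6 = 2^{1 − 6} = 1/32.
By linearity of expectation: E[X] = C(15, 4) · 2^{1 − 6} = 1365 · 1/32 = 1365/32.
Numerically: E[X] ≈ 42.6562.

E[X] = C(15,4)·2^(1−C(4,2)) = 1365/32 ≈ 42.6562.


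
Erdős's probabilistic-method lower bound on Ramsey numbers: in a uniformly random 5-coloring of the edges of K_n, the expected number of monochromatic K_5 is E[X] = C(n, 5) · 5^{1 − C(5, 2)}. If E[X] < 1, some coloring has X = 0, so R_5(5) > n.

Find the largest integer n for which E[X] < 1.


We need C(n, 5) · 5^{1 − 10} < 1, i.e. C(n, 5) < 5^{10 − 1} = 1953125.
Check values of n near the boundary:
  n = 48: C(48, 5) = 1712304; 1712304 < 1953125? YES
  n = 49: C(49, 5) = 1906884; 1906884 < 1953125? YES
  n = 50: C(50, 5) = 2118760; 2118760 < 1953125? NO
  n = 51: C(51, 5) = 2349060; 2349060 < 1953125? NO
  n = 52: C(52, 5) = 2598960; 2598960 < 1953125? NO
The largest n with C(n, 5) < 1953125 is n = 49 (where E[X] = 1906884/1953125 ≈ 0.9763246). Hence R_5(5) > 49, i.e. R_5(5) ≥ 50.

Largest n = 49; hence R_5(5) > 49.


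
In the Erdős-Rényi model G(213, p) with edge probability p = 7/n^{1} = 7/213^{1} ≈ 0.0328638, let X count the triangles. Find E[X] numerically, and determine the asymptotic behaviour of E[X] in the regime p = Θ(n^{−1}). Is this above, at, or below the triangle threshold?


Number of potential triangles: C(213, 3) = 1587986.
Each occurs with probability p³ ≈ (0.0328638)³ ≈ 3.54940298e-05.
By linearity: E[X] = C(213, 3)·p³ ≈ 1587986 · 3.54940298e-05 ≈ 56.364022.
Here α = 1, so p = 7/n is exactly at the triangle threshold p ~ 1/n. Asymptotically E[X] → c³/6 = 7³/6 = 343/6 ≈ 57.166667, a bounded constant. In this regime the triangle count is asymptotically Poisson(c³/6).

E[X] ≈ 56.364022; in regime p = Θ(1/n^{1}) E[X] stays bounded (at the triangle threshold p ~ 1/n).


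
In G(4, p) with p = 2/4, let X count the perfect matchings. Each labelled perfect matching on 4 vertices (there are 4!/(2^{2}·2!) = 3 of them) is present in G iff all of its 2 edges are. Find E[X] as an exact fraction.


K_4 has 4!/(2^{2}·2!) = 3 labelled perfect matchings.
For each such perfect matching H, let X_H = 1 if all 2 edges of H are present in G. Then P[X_H = 1] = p^{2} = (1/2)^{2} = 1/4.
By linearity of expectation: E[X] = Σ_H E[X_H] = 3 · p^{2} = 3 · 1/4 = 3/4.
Numerically: E[X] ≈ 0.75.

E[X] = 3 · (1/2)^{2} = 3/4 ≈ 0.75.


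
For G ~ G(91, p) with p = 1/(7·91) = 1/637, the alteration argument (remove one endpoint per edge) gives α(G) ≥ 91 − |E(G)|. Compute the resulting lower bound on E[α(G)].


E[|E(G)|] = C(91, 2)·p = 4095 · (1/637) = 45/7.
E[α(G)] ≥ n − E[|E(G)|] = 91 − 45/7 = 592/7.
Numerically: ≈ 84.571.
(This is only a lower bound; the true E[α(G)] may be larger.)

E[α(G)] ≥ 592/7 ≈ 84.571.


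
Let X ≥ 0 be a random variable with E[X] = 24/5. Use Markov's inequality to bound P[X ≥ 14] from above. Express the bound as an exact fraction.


μ = E[X] = 24/5, a = 14.
Markov: P[X ≥ 14] ≤ μ/a = (24/5)/14 = 12/35.
Numerically: ≈ 0.3429.
(Since a = 14 > μ = 4.8000, the bound 12/35 is < 1 and informative.)

P[X ≥ 14] ≤ 12/35 ≈ 0.3429.


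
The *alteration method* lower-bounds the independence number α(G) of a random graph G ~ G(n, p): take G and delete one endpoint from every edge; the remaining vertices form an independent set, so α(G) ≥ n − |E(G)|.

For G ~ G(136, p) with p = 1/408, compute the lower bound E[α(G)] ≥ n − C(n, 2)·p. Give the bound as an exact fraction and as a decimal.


E[|E(G)|] = C(136, 2)·p = 9180 · (1/408) = 45/2.
E[α(G)] ≥ n − E[|E(G)|] = 136 − 45/2 = 227/2.
Numerically: ≈ 113.50000.
(This is only a lower bound; the true E[α(G)] may be larger.)

E[α(G)] ≥ 227/2 ≈ 113.50000.


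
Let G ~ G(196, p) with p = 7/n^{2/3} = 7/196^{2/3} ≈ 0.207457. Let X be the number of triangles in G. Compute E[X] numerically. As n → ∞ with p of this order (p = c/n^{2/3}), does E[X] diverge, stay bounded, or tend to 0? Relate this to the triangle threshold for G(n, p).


Number of potential triangles: C(196, 3) = 1235780.
Each occurs with probability p³ ≈ (0.207457)³ ≈ 8.92857143e-03.
By linearity: E[X] = C(196, 3)·p³ ≈ 1235780 · 8.92857143e-03 ≈ 11033.750000.
Since α = 2/3 < 1, p = c/n^{2/3} ≫ 1/n is above the triangle threshold p ~ 1/n. Asymptotically E[X] ~ (c³/6)·n^{3(1−α)} = (7³/6)·n^{1} → ∞; triangles are abundant w.h.p.

E[X] ≈ 11033.750000; in regime p = Θ(1/n^{2/3}) E[X] diverges (above the triangle threshold p ~ 1/n).


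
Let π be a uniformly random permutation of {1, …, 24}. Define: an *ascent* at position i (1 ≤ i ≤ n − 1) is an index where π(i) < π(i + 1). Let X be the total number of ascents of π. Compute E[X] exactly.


Write X = Σ X_I over i = 1, …, 23, with X_I the indicator of one ascent.
There are 23 indicators.
For each fixed i, the pair (π(i), π(i+1)) is a uniformly random ordered pair of distinct values from {1, …, 24}; by symmetry P[π(i) < π(i+1)] = 1/2.
By linearity: E[X] = 23 · (1/2) = (24 − 1) · (1/2) = 23/2 ≈ 11.5000.

E[X] = 23/2 = 11.5000.


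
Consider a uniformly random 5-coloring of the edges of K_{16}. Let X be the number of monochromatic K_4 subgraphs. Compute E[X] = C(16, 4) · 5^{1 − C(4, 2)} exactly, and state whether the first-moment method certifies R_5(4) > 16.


E[X] = C(16, 4) · 5^{1 − 6} = 1820 · 5^{−5} = 1820/3125.
As a reduced fraction: E[X] = 364/625 ≈ 0.5824.
Is E[X] < 1? YES.
Since E[X] < 1, there exists a 5-coloring of K_{16} with no monochromatic K_4; hence R_5(4) > 16.

E[X] = 364/625 ≈ 0.5824; E[X] < 1, so R_5(4) > 16.


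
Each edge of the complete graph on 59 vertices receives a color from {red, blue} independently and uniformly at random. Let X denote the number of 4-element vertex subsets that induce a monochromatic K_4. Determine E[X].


Let X = Σ_S X_S over the C(59, 4) = 455126 subsets S of size 4, where X_S = 1 if the K_4 on S is monochromatic.
For a fixed S, the K_4 on S has C(4, 2) = 6 edges. P[all 6 edges red] = (1/2)^6, and likewise for blue, so P[monochromatic] = 2·(1/2)^6 = 2^{1 − 6} = 1/32.
By linearity of expectation: E[X] = C(59, 4) · 2^{1 − 6} = 455126 · 1/32 = 227563/16.
Numerically: E[X] ≈ 14222.68750.

E[X] = C(59,4)·2^(1−C(4,2)) = 227563/16 ≈ 14222.68750.


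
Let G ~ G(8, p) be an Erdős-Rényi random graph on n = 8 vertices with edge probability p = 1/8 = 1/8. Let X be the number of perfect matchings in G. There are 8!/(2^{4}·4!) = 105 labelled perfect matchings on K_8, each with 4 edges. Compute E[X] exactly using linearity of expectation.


K_8 has 8!/(2^{4}·4!) = 105 labelled perfect matchings.
For each such perfect matching H, let X_H = 1 if all 4 edges of H are present in G. Then P[X_H = 1] = p^{4} = (1/8)^{4} = 1/4096.
Summing the indicators: E[X] = Σ_H E[X_H] = 105 · p^{4} = 105 · 1/4096 = 105/4096.
Numerically: E[X] ≈ 0.0256348.

E[X] = 105 · (1/8)^{4} = 105/4096 ≈ 0.0256348.


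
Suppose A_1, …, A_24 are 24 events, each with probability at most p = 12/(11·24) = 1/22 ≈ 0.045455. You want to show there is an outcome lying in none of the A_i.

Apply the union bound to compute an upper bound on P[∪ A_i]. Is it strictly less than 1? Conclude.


Union bound: P[∪_{i=1}^{24} A_i] ≤ Σ_i P[A_i] ≤ 24·p = 24·(1/22) = 12/11.
Numerically: 12/11 ≈ 1.090909.
Is 12/11 < 1? NO.
Since the bound 12/11 is ≥ 1, the union bound is uninformative here; it does NOT by itself certify existence.

24·p = 12/11 ≈ 1.090909; existence NOT certified by the union bound.


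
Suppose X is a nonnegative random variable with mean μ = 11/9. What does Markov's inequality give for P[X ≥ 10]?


μ = E[X] = 11/9, a = 10.
Markov: P[X ≥ 10] ≤ μ/a = (11/9)/10 = 11/90.
Numerically: ≈ 0.12222.
(Since a = 10 > μ = 1.22222, the bound 11/90 is < 1 and informative.)

P[X ≥ 10] ≤ 11/90 ≈ 0.12222.


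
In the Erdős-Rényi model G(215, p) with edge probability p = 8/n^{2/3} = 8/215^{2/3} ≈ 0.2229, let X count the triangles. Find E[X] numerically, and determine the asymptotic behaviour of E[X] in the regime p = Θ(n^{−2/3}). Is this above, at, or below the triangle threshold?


Number of potential triangles: C(215, 3) = 1633355.
Each occurs with probability p³ ≈ (0.2229)³ ≈ 1.107626e-02.
By linearity: E[X] = C(215, 3)·p³ ≈ 1633355 · 1.107626e-02 ≈ 18091.4605.
Since α = 2/3 < 1, p = c/n^{2/3} ≫ 1/n is above the triangle threshold p ~ 1/n. Asymptotically E[X] ~ (c³/6)·n^{3(1−α)} = (8³/6)·n^{1} → ∞; triangles are abundant w.h.p.

E[X] ≈ 18091.4605; in regime p = Θ(1/n^{2/3}) E[X] diverges (above the triangle threshold p ~ 1/n).


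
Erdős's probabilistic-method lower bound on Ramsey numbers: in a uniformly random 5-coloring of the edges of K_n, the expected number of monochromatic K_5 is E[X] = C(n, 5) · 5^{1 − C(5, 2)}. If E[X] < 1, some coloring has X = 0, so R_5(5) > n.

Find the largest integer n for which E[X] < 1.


We need C(n, 5) · 5^{1 − 10} < 1, i.e. C(n, 5) < 5^{10 − 1} = 1953125.
Check values of n near the boundary:
  n = 48: C(48, 5) = 1712304; 1712304 < 1953125? YES
  n = 49: C(49, 5) = 1906884; 1906884 < 1953125? YES
  n = 50: C(50, 5) = 2118760; 2118760 < 1953125? NO
  n = 51: C(51, 5) = 2349060; 2349060 < 1953125? NO
  n = 52: C(52, 5) = 2598960; 2598960 < 1953125? NO
The largest n with C(n, 5) < 1953125 is n = 49 (where E[X] = 1906884/1953125 ≈ 0.9763246). Hence R_5(5) > 49, i.e. R_5(5) ≥ 50.

Largest n = 49; hence R_5(5) > 49.


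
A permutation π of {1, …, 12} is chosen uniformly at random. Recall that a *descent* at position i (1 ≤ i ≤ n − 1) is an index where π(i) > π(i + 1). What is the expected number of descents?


Write X = Σ X_I over i = 1, …, 11, with X_I the indicator of one descent.
There are 11 indicators.
For each fixed i, the pair (π(i), π(i+1)) is a uniformly random ordered pair of distinct values from {1, …, 12}; by symmetry P[π(i) > π(i+1)] = 1/2.
By linearity: E[X] = 11 · (1/2) = (12 − 1) · (1/2) = 11/2 ≈ 5.500000.

E[X] = 11/2 = 5.500000.


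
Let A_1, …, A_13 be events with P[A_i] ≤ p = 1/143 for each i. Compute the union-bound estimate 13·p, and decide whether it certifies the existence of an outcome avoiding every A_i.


Union bound: P[∪_{i=1}^{13} A_i] ≤ Σ_i P[A_i] ≤ 13·p = 13·(1/143) = 1/11.
Numerically: 1/11 ≈ 0.0909.
Is 1/11 < 1? YES.
Since P[∪ A_i] ≤ 1/11 < 1, the complement has P[∩ A_i^c] ≥ 1 − 1/11 = 10/11 > 0, so some outcome avoids every A_i.

13·p = 1/11 ≈ 0.0909; existence CERTIFIED by the union bound.


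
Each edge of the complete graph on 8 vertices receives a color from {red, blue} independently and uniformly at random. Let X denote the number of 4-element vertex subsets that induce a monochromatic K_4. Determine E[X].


Let X = Σ_S X_S over the C(8, 4) = 70 subsets S of size 4, where X_S = 1 if the K_4 on S is monochromatic.
For a fixed S, the K_4 on S has C(4, 2) = 6 edges. P[all 6 edges red] = (1/2)^6, and likewise for blue, so P[monochromatic] = 2·(1/2)^6 = 2^{1 − 6} = 1/32.
By linearity: E[X] = C(8, 4) · 2^{1 − 6} = 70 · 1/32 = 35/16.
Numerically: E[X] ≈ 2.1875.

E[X] = C(8,4)·2^(1−C(4,2)) = 35/16 ≈ 2.1875.


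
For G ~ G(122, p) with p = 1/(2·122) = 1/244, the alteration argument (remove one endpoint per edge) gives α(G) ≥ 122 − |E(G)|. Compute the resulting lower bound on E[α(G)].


E[|E(G)|] = C(122, 2)·p = 7381 · (1/244) = 121/4.
E[α(G)] ≥ n − E[|E(G)|] = 122 − 121/4 = 367/4.
Numerically: ≈ 91.750.
(This is only a lower bound; the true E[α(G)] may be larger.)

E[α(G)] ≥ 367/4 ≈ 91.750.


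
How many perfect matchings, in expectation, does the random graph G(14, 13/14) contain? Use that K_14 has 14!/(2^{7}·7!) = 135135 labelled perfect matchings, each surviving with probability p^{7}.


K_14 has 14!/(2^{7}·7!) = 135135 labelled perfect matchings.
For each such perfect matching H, let X_H = 1 if all 7 edges of H are present in G. Then P[X_H = 1] = p^{7} = (13/14)^{7} = 62748517/105413504.
Summing the indicators: E[X] = Σ_H E[X_H] = 135135 · p^{7} = 135135 · 62748517/105413504 = 1211360120685/15059072.
Numerically: E[X] ≈ 80440.6.

E[X] = 135135 · (13/14)^{7} = 1211360120685/15059072 ≈ 80440.6.


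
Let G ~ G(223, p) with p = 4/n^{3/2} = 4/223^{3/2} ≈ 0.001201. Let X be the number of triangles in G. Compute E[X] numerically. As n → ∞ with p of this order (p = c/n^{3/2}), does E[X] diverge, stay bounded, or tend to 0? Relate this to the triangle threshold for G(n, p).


Number of potential triangles: C(223, 3) = 1823471.
Each occurs with probability p³ ≈ (0.001201)³ ≈ 1.733038e-09.
By linearity: E[X] = C(223, 3)·p³ ≈ 1823471 · 1.733038e-09 ≈ 0.0032.
Since α = 3/2 > 1, p = c/n^{3/2} = o(1/n) is below the triangle threshold p ~ 1/n. Asymptotically E[X] ~ (c³/6)·n^{3(1−α)} = (4³/6)·n^{-1.5} → 0, so by Markov's inequality G has no triangles w.h.p.

E[X] ≈ 0.0032; in regime p = Θ(1/n^{3/2}) E[X] tends to 0 (below the triangle threshold p ~ 1/n).


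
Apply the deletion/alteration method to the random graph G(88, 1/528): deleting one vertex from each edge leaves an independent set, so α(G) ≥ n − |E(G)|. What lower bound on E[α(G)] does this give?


E[|E(G)|] = C(88, 2)·p = 3828 · (1/528) = 29/4.
E[α(G)] ≥ n − E[|E(G)|] = 88 − 29/4 = 323/4.
Numerically: ≈ 80.7500.
(This is only a lower bound; the true E[α(G)] may be larger.)

E[α(G)] ≥ 323/4 ≈ 80.7500.


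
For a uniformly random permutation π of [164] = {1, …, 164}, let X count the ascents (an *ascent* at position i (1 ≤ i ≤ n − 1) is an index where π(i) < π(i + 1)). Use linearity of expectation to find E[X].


Write X = Σ X_I over i = 1, …, 163, with X_I the indicator of one ascent.
There are 163 indicators.
For each fixed i, the pair (π(i), π(i+1)) is a uniformly random ordered pair of distinct values from {1, …, 164}; by symmetry P[π(i) < π(i+1)] = 1/2.
By linearity: E[X] = 163 · (1/2) = (164 − 1) · (1/2) = 163/2 ≈ 81.500000.

E[X] = 163/2 = 81.500000.


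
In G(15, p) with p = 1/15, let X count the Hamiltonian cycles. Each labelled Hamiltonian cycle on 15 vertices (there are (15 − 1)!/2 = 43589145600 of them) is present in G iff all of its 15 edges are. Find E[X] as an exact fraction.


K_15 has (15 − 1)!/2 = 43589145600 labelled Hamiltonian cycles.
For each such Hamiltonian cycle H, let X_H = 1 if all 15 edges of H are present in G. Then P[X_H = 1] = p^{15} = (1/15)^{15} = 1/437893890380859375.
Summing the indicators: E[X] = Σ_H E[X_H] = 43589145600 · p^{15} = 43589145600 · 1/437893890380859375 = 7175168/72081298828125.
Numerically: E[X] ≈ 9.95427e-08.

E[X] = 43589145600 · (1/15)^{15} = 7175168/72081298828125 ≈ 9.95427e-08.


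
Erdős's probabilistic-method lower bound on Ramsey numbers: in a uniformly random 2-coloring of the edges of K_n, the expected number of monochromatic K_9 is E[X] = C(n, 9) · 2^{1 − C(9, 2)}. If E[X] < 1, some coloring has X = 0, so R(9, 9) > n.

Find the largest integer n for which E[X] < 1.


We need C(n, 9) · 2^{1 − 36} < 1, i.e. C(n, 9) < 2^{36 − 1} = 34359738368.
Check values of n near the boundary:
  n = 60: C(60, 9) = 14783142660; 14783142660 < 34359738368? YES
  n = 61: C(61, 9) = 17341763505; 17341763505 < 34359738368? YES
  n = 62: C(62, 9) = 20286591270; 20286591270 < 34359738368? YES
  n = 63: C(63, 9) = 23667689815; 23667689815 < 34359738368? YES
  n = 64: C(64, 9) = 27540584512; 27540584512 < 34359738368? YES
  n = 65: C(65, 9) = 31966749880; 31966749880 < 34359738368? YES
  n = 66: C(66, 9) = 37014131440; 37014131440 < 34359738368? NO
The largest n with C(n, 9) < 34359738368 is n = 65 (where E[X] = 3995843735/4294967296 ≈ 0.9304). Hence R(9, 9) > 65, i.e. R(9, 9) ≥ 66.

Largest n = 65; hence R(9, 9) > 65.


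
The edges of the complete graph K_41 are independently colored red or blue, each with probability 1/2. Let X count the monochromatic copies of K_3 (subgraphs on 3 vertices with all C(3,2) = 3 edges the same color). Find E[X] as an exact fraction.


Let X = Σ_S X_S over the C(41, 3) = 10660 subsets S of size 3, where X_S = 1 if the K_3 on S is monochromatic.
For a fixed S, the K_3 on S has C(3, 2) = 3 edges. P[all 3 edges red] = (1/2)^3, and likewise for blue, so P[monochromatic] = 2·(1/2)^3 = 2^{1 − 3} = 1/4.
By linearity of expectation: E[X] = C(41, 3) · 2^{1 − 3} = 10660 · 1/4 = 2665.
Numerically: E[X] ≈ 2665.0000.

E[X] = C(41,3)·2^(1−C(3,2)) = 2665 ≈ 2665.0000.


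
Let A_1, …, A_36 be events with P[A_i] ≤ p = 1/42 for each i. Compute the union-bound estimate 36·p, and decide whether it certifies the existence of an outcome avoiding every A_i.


Union bound: P[∪_{i=1}^{36} A_i] ≤ Σ_i P[A_i] ≤ 36·p = 36·(1/42) = 6/7.
Numerically: 6/7 ≈ 0.85714.
Is 6/7 < 1? YES.
Since P[∪ A_i] ≤ 6/7 < 1, the complement has P[∩ A_i^c] ≥ 1 − 6/7 = 1/7 > 0, so some outcome avoids every A_i.

36·p = 6/7 ≈ 0.85714; existence CERTIFIED by the union bound.


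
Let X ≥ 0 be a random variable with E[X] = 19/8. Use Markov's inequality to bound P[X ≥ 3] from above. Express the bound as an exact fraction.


μ = E[X] = 19/8, a = 3.
Markov: P[X ≥ 3] ≤ μ/a = (19/8)/3 = 19/24.
Numerically: ≈ 0.79167.
(Since a = 3 > μ = 2.37500, the bound 19/24 is < 1 and informative.)

P[X ≥ 3] ≤ 19/24 ≈ 0.79167.


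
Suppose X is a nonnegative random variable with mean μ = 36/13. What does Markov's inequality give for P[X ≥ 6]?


μ = E[X] = 36/13, a = 6.
Markov: P[X ≥ 6] ≤ μ/a = (36/13)/6 = 6/13.
Numerically: ≈ 0.4615.
(Since a = 6 > μ = 2.7692, the bound 6/13 is < 1 and informative.)

P[X ≥ 6] ≤ 6/13 ≈ 0.4615.


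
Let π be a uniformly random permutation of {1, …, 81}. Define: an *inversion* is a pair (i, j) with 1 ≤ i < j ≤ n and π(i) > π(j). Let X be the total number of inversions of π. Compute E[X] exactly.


Write X = Σ X_I over the C(81, 2) = 3240 pairs i < j, with X_I the indicator of one inversion.
There are 3240 indicators.
For each fixed pair i < j, the values π(i) and π(j) are two distinct elements of {1, …, 81} in uniformly random order; by symmetry P[π(i) > π(j)] = 1/2.
By linearity: E[X] = 3240 · (1/2) = C(81, 2) · (1/2) = 3240/2 = 1620 ≈ 1620.0000.

E[X] = 1620 = 1620.0000.


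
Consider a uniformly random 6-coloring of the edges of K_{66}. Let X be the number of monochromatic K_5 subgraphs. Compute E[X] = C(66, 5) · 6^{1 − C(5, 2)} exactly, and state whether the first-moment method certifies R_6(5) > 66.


E[X] = C(66, 5) · 6^{1 − 10} = 8936928 · 6^{−9} = 8936928/10077696.
As a reduced fraction: E[X] = 31031/34992 ≈ 0.887.
Is E[X] < 1? YES.
Since E[X] < 1, there exists a 6-coloring of K_{66} with no monochromatic K_5; hence R_6(5) > 66.

E[X] = 31031/34992 ≈ 0.887; E[X] < 1, so R_6(5) > 66.


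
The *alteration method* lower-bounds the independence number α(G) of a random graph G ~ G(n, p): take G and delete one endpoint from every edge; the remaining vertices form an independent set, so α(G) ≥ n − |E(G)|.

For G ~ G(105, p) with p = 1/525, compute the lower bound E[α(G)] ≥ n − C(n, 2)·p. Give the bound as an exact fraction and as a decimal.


E[|E(G)|] = C(105, 2)·p = 5460 · (1/525) = 52/5.
E[α(G)] ≥ n − E[|E(G)|] = 105 − 52/5 = 473/5.
Numerically: ≈ 94.600000.
(This is only a lower bound; the true E[α(G)] may be larger.)

E[α(G)] ≥ 473/5 ≈ 94.600000.


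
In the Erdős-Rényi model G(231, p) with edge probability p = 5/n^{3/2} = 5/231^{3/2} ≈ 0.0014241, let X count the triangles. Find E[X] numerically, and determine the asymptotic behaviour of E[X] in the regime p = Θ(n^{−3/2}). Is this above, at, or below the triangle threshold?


Number of potential triangles: C(231, 3) = 2027795.
Each occurs with probability p³ ≈ (0.0014241)³ ≈ 2.8883918e-09.
By linearity: E[X] = C(231, 3)·p³ ≈ 2027795 · 2.8883918e-09 ≈ 0.00586.
Since α = 3/2 > 1, p = c/n^{3/2} = o(1/n) is below the triangle threshold p ~ 1/n. Asymptotically E[X] ~ (c³/6)·n^{3(1−α)} = (5³/6)·n^{-1.5} → 0, so by Markov's inequality G has no triangles w.h.p.

E[X] ≈ 0.00586; in regime p = Θ(1/n^{3/2}) E[X] tends to 0 (below the triangle threshold p ~ 1/n).


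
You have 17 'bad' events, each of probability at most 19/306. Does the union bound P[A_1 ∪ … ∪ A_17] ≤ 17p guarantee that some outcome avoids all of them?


Union bound: P[∪_{i=1}^{17} A_i] ≤ Σ_i P[A_i] ≤ 17·p = 17·(19/306) = 19/18.
Numerically: 19/18 ≈ 1.0555556.
Is 19/18 < 1? NO.
Since the bound 19/18 is ≥ 1, the union bound is uninformative here; it does NOT by itself certify existence.

17·p = 19/18 ≈ 1.0555556; existence NOT certified by the union bound.


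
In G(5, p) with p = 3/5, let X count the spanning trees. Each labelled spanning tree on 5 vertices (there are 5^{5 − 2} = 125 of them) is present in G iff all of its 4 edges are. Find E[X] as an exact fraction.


K_5 has 5^{5 − 2} = 125 labelled spanning trees.
For each such spanning tree H, let X_H = 1 if all 4 edges of H are present in G. Then P[X_H = 1] = p^{4} = (3/5)^{4} = 81/625.
By linearity: E[X] = Σ_H E[X_H] = 125 · p^{4} = 125 · 81/625 = 81/5.
Numerically: E[X] ≈ 16.2.

E[X] = 125 · (3/5)^{4} = 81/5 ≈ 16.2.


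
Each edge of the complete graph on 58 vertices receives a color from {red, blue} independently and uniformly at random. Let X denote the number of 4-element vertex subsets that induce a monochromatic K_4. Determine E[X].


Let X = Σ_S X_S over the C(58, 4) = 424270 subsets S of size 4, where X_S = 1 if the K_4 on S is monochromatic.
For a fixed S, the K_4 on S has C(4, 2) = 6 edges. P[all 6 edges red] = (1/2)^6, and likewise for blue, so P[monochromatic] = 2·(1/2)^6 = 2^{1 − 6} = 1/32.
By linearity: E[X] = C(58, 4) · 2^{1 − 6} = 424270 · 1/32 = 212135/16.
Numerically: E[X] ≈ 13258.438.

E[X] = C(58,4)·2^(1−C(4,2)) = 212135/16 ≈ 13258.438.


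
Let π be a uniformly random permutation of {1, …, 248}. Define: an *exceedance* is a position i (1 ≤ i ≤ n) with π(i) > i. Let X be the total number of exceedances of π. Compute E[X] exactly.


Write X = Σ_{i=1}^{248} X_i, where X_i = 1_{π(i) > i}.
For each fixed i, π(i) is uniform over {1, …, 248} (marginal of a uniform permutation), so P[π(i) > i] = (n − i)/n. Summing: Σ_{i=1}^{248} (n − i)/n = (0 + 1 + … + 247)/248 = 248(248 − 1)/(2·248) = (248 − 1)/2.
Hence E[X] = Σ_{i=1}^{248} (248 − i)/248 = 247/2 ≈ 123.5000.

E[X] = 247/2 = 123.5000.


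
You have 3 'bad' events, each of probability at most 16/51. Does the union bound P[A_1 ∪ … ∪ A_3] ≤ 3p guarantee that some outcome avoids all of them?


Union bound: P[∪_{i=1}^{3} A_i] ≤ Σ_i P[A_i] ≤ 3·p = 3·(16/51) = 16/17.
Numerically: 16/17 ≈ 0.9411765.
Is 16/17 < 1? YES.
Since P[∪ A_i] ≤ 16/17 < 1, the complement has P[∩ A_i^c] ≥ 1 − 16/17 = 1/17 > 0, so some outcome avoids every A_i.

3·p = 16/17 ≈ 0.9411765; existence CERTIFIED by the union bound.


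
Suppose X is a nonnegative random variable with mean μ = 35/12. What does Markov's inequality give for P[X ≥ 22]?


μ = E[X] = 35/12, a = 22.
Markov: P[X ≥ 22] ≤ μ/a = (35/12)/22 = 35/264.
Numerically: ≈ 0.13258.
(Since a = 22 > μ = 2.91667, the bound 35/264 is < 1 and informative.)

P[X ≥ 22] ≤ 35/264 ≈ 0.13258.


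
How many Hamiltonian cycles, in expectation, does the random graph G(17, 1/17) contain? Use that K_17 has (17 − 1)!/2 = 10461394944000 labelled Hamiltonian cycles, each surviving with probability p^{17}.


K_17 has (17 − 1)!/2 = 10461394944000 labelled Hamiltonian cycles.
For each such Hamiltonian cycle H, let X_H = 1 if all 17 edges of H are present in G. Then P[X_H = 1] = p^{17} = (1/17)^{17} = 1/827240261886336764177.
Summing the indicators: E[X] = Σ_H E[X_H] = 10461394944000 · p^{17} = 10461394944000 · 1/827240261886336764177 = 10461394944000/827240261886336764177.
Numerically: E[X] ≈ 1.26e-08.

E[X] = 10461394944000 · (1/17)^{17} = 10461394944000/827240261886336764177 ≈ 1.26e-08.


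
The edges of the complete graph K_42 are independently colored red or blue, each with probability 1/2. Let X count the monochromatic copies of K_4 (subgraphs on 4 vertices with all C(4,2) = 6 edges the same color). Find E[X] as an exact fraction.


Let X = Σ_S X_S over the C(42, 4) = 111930 subsets S of size 4, where X_S = 1 if the K_4 on S is monochromatic.
For a fixed S, the K_4 on S has C(4, 2) = 6 edges. P[all 6 edges red] = (1/2)^6, and likewise for blue, so P[monochromatic] = 2·(1/2)^6 = 2^{1 − 6} = 1/32.
Summing: E[X] = C(42, 4) · 2^{1 − 6} = 111930 · 1/32 = 55965/16.
Numerically: E[X] ≈ 3497.812500.

E[X] = C(42,4)·2^(1−C(4,2)) = 55965/16 ≈ 3497.812500.


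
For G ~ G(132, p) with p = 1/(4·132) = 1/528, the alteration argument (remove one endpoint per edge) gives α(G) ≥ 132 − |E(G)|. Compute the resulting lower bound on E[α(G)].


E[|E(G)|] = C(132, 2)·p = 8646 · (1/528) = 131/8.
E[α(G)] ≥ n − E[|E(G)|] = 132 − 131/8 = 925/8.
Numerically: ≈ 115.625.
(This is only a lower bound; the true E[α(G)] may be larger.)

E[α(G)] ≥ 925/8 ≈ 115.625.


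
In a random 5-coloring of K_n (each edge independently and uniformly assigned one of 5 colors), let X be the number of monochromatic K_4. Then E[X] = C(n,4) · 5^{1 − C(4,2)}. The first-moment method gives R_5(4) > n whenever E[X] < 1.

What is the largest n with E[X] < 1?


We need C(n, 4) · 5^{1 − 6} < 1, i.e. C(n, 4) < 5^{6 − 1} = 3125.
Check values of n near the boundary:
  n = 14: C(14, 4) = 1001; 1001 < 3125? YES
  n = 15: C(15, 4) = 1365; 1365 < 3125? YES
  n = 16: C(16, 4) = 1820; 1820 < 3125? YES
  n = 17: C(17, 4) = 2380; 2380 < 3125? YES
  n = 18: C(18, 4) = 3060; 3060 < 3125? YES
  n = 19: C(19, 4) = 3876; 3876 < 3125? NO
  n = 20: C(20, 4) = 4845; 4845 < 3125? NO
The largest n with C(n, 4) < 3125 is n = 18 (where E[X] = 612/625 ≈ 0.9792000). Hence R_5(4) > 18, i.e. R_5(4) ≥ 19.

Largest n = 18; hence R_5(4) > 18.


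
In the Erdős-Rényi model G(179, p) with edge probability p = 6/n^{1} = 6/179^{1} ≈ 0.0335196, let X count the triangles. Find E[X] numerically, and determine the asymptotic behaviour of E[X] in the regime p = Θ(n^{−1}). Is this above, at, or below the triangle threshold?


Number of potential triangles: C(179, 3) = 939929.
Each occurs with probability p³ ≈ (0.0335196)³ ≈ 3.76612437e-05.
By linearity: E[X] = C(179, 3)·p³ ≈ 939929 · 3.76612437e-05 ≈ 35.398895.
Here α = 1, so p = 6/n is exactly at the triangle threshold p ~ 1/n. Asymptotically E[X] → c³/6 = 6³/6 = 36 ≈ 36.000000, a bounded constant. In this regime the triangle count is asymptotically Poisson(c³/6).

E[X] ≈ 35.398895; in regime p = Θ(1/n^{1}) E[X] stays bounded (at the triangle threshold p ~ 1/n).
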